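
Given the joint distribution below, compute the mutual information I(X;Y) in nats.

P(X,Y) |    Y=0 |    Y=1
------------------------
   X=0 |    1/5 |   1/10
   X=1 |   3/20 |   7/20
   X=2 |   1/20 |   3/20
0.0642 nats

Mutual information: I(X;Y) = H(X) + H(Y) - H(X,Y)

Marginals:
P(X) = (3/10, 1/2, 1/5), H(X) = 1.0297 nats
P(Y) = (2/5, 3/5), H(Y) = 0.6730 nats

Joint entropy: H(X,Y) = 1.6385 nats

I(X;Y) = 1.0297 + 0.6730 - 1.6385 = 0.0642 nats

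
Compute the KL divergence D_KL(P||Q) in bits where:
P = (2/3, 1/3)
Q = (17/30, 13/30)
0.0301 bits

KL divergence: D_KL(P||Q) = Σ p(x) log(p(x)/q(x))

Computing term by term:
  x=0: 2/3 × log_2[(2/3)/(17/30)] = 2/3 × 0.2345 = 0.1563
  x=1: 1/3 × log_2[(1/3)/(13/30)] = 1/3 × -0.3785 = -0.1262

D_KL(P||Q) = 0.0301 bits

Note: KL divergence is always non-negative and equals 0 iff P = Q.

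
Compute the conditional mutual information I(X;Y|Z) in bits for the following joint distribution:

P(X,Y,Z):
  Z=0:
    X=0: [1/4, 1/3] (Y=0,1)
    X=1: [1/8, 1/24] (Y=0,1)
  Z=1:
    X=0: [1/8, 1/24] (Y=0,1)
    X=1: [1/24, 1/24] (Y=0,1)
0.0511 bits

Conditional mutual information: I(X;Y|Z) = H(X|Z) + H(Y|Z) - H(X,Y|Z)

H(Z) = 0.8113
H(X,Z) = 1.6140 → H(X|Z) = 0.8027
H(Y,Z) = 1.7909 → H(Y|Z) = 0.9796
H(X,Y,Z) = 2.5425 → H(X,Y|Z) = 1.7312

I(X;Y|Z) = 0.8027 + 0.9796 - 1.7312 = 0.0511 bits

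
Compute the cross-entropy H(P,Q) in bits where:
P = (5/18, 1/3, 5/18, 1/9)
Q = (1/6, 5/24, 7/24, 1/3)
2.1423 bits

Cross-entropy: H(P,Q) = -Σ p(x) log q(x)

Alternatively: H(P,Q) = H(P) + D_KL(P||Q)
H(P) = 1.9072 bits
D_KL(P||Q) = 0.2351 bits

H(P,Q) = 1.9072 + 0.2351 = 2.1423 bits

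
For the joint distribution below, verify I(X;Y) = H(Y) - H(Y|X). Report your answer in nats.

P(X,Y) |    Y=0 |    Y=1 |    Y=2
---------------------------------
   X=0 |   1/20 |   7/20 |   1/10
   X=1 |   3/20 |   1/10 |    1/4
I(X;Y) = 0.1329 nats

Mutual information has multiple equivalent forms:
- I(X;Y) = H(X) - H(X|Y)
- I(X;Y) = H(Y) - H(Y|X)
- I(X;Y) = H(X) + H(Y) - H(X,Y)

Computing all quantities:
H(X) = 0.6931, H(Y) = 1.0487, H(X,Y) = 1.6089
H(X|Y) = 0.5602, H(Y|X) = 0.9157

Verification:
H(X) - H(X|Y) = 0.6931 - 0.5602 = 0.1329
H(Y) - H(Y|X) = 1.0487 - 0.9157 = 0.1329
H(X) + H(Y) - H(X,Y) = 0.6931 + 1.0487 - 1.6089 = 0.1329

All forms give I(X;Y) = 0.1329 nats. ✓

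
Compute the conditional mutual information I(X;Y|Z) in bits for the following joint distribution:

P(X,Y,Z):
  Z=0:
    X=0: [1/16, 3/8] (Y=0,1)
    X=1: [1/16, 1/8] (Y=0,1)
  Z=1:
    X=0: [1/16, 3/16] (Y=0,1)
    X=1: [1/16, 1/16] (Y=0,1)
0.0367 bits

Conditional mutual information: I(X;Y|Z) = H(X|Z) + H(Y|Z) - H(X,Y|Z)

H(Z) = 0.9544
H(X,Z) = 1.8496 → H(X|Z) = 0.8952
H(Y,Z) = 1.7500 → H(Y|Z) = 0.7956
H(X,Y,Z) = 2.6085 → H(X,Y|Z) = 1.6540

I(X;Y|Z) = 0.8952 + 0.7956 - 1.6540 = 0.0367 bits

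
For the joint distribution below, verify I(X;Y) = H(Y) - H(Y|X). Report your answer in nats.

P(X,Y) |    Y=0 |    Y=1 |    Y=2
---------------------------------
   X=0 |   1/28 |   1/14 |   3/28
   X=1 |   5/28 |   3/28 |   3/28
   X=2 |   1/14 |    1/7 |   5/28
I(X;Y) = 0.0468 nats

Mutual information has multiple equivalent forms:
- I(X;Y) = H(X) - H(X|Y)
- I(X;Y) = H(Y) - H(Y|X)
- I(X;Y) = H(X) + H(Y) - H(X,Y)

Computing all quantities:
H(X) = 1.0642, H(Y) = 1.0898, H(X,Y) = 2.1072
H(X|Y) = 1.0174, H(Y|X) = 1.0430

Verification:
H(X) - H(X|Y) = 1.0642 - 1.0174 = 0.0468
H(Y) - H(Y|X) = 1.0898 - 1.0430 = 0.0468
H(X) + H(Y) - H(X,Y) = 1.0642 + 1.0898 - 2.1072 = 0.0468

All forms give I(X;Y) = 0.0468 nats. ✓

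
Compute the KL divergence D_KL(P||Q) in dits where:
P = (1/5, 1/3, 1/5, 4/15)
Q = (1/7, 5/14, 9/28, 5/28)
0.0245 dits

KL divergence: D_KL(P||Q) = Σ p(x) log(p(x)/q(x))

Computing term by term:
  x=0: 1/5 × log_10[(1/5)/(1/7)] = 1/5 × 0.1461 = 0.0292
  x=1: 1/3 × log_10[(1/3)/(5/14)] = 1/3 × -0.0300 = -0.0100
  x=2: 1/5 × log_10[(1/5)/(9/28)] = 1/5 × -0.2061 = -0.0412
  x=3: 4/15 × log_10[(4/15)/(5/28)] = 4/15 × 0.1742 = 0.0464

D_KL(P||Q) = 0.0245 dits

Note: KL divergence is always non-negative and equals 0 iff P = Q.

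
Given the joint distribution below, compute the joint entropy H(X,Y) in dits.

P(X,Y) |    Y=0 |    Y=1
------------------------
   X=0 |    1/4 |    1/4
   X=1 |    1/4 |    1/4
0.6021 dits

Joint entropy is H(X,Y) = -Σ_{x,y} p(x,y) log p(x,y).

Summing over all non-zero entries:
H(X,Y) = -[1/4·log_10(1/4) + 1/4·log_10(1/4) + 1/4·log_10(1/4) + 1/4·log_10(1/4)]
H(X,Y) = 0.6021 dits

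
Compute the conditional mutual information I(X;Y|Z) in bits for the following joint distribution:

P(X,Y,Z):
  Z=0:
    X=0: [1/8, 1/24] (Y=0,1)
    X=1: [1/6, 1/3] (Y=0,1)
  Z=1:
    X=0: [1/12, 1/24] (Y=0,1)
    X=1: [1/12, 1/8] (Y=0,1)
0.0810 bits

Conditional mutual information: I(X;Y|Z) = H(X|Z) + H(Y|Z) - H(X,Y|Z)

H(Z) = 0.9183
H(X,Z) = 1.7773 → H(X|Z) = 0.8590
H(Y,Z) = 1.9108 → H(Y|Z) = 0.9925
H(X,Y,Z) = 2.6887 → H(X,Y|Z) = 1.7704

I(X;Y|Z) = 0.8590 + 0.9925 - 1.7704 = 0.0810 bits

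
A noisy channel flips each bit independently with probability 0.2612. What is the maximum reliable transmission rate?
0.1714 bits

For a binary symmetric channel (BSC) with error probability p:
Capacity C = 1 - H(p) bits per symbol

where H(p) = -p log₂(p) - (1-p) log₂(1-p) is the binary entropy function.

H(0.2612) = 0.8286 bits
C = 1 - 0.8286 = 0.1714 bits per symbol

This means we can reliably transmit up to 0.1714 bits of information per channel use.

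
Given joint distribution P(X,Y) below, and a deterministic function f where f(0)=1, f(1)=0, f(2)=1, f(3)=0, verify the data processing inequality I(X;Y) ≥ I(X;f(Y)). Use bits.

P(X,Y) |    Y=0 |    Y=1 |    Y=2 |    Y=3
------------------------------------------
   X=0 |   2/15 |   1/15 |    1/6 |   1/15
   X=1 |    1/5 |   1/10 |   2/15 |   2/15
I(X;Y) = 0.0207, I(X;f(Y)) = 0.0083, inequality holds: 0.0207 ≥ 0.0083

Data Processing Inequality: For any Markov chain X → Y → Z, we have I(X;Y) ≥ I(X;Z).

Here Z = f(Y) is a deterministic function of Y, forming X → Y → Z.

Original I(X;Y) = 0.0207 bits

After applying f:
P(X,Z) where Z=f(Y):
- P(X,Z=0) = P(X,Y=1) + P(X,Y=3)
- P(X,Z=1) = P(X,Y=0) + P(X,Y=2)

I(X;Z) = I(X;f(Y)) = 0.0083 bits

Verification: 0.0207 ≥ 0.0083 ✓

Information cannot be created by processing; the function f can only lose information about X.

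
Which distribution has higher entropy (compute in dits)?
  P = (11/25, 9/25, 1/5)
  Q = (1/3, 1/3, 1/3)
Q

Computing entropies in dits:
H(P) = 0.4564
H(Q) = 0.4771

Distribution Q has higher entropy.

Intuition: The distribution closer to uniform (more spread out) has higher entropy.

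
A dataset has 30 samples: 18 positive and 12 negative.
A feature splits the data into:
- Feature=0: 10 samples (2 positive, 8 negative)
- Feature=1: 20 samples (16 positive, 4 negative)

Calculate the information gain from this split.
0.2490 bits

Information Gain = H(Y) - H(Y|Feature)

Before split:
P(positive) = 18/30 = 0.6000
H(Y) = 0.9710 bits

After split:
Feature=0: H = 0.7219 bits (weight = 10/30)
Feature=1: H = 0.7219 bits (weight = 20/30)
H(Y|Feature) = (10/30)×0.7219 + (20/30)×0.7219 = 0.7219 bits

Information Gain = 0.9710 - 0.7219 = 0.2490 bits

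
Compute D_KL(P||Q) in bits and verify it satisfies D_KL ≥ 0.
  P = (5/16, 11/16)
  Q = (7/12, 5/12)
0.2153 bits

KL divergence satisfies the Gibbs inequality: D_KL(P||Q) ≥ 0 for all distributions P, Q.

D_KL(P||Q) = Σ p(x) log(p(x)/q(x))
Term by term:
  x=0: 5/16 × log_2[(5/16)/(7/12)] = -0.2814
  x=1: 11/16 × log_2[(11/16)/(5/12)] = 0.4967
D_KL(P||Q) = 0.2153 bits

D_KL(P||Q) = 0.2153 ≥ 0 ✓

This non-negativity is a fundamental property: relative entropy cannot be negative because it measures how different Q is from P.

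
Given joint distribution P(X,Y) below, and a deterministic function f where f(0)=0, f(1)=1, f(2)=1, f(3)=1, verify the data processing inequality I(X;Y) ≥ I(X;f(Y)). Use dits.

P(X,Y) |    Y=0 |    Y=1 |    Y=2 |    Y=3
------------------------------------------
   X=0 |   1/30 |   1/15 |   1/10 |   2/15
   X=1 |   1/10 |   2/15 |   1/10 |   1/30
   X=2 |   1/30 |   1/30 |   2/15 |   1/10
I(X;Y) = 0.0396, I(X;f(Y)) = 0.0099, inequality holds: 0.0396 ≥ 0.0099

Data Processing Inequality: For any Markov chain X → Y → Z, we have I(X;Y) ≥ I(X;Z).

Here Z = f(Y) is a deterministic function of Y, forming X → Y → Z.

Original I(X;Y) = 0.0396 dits

After applying f:
P(X,Z) where Z=f(Y):
- P(X,Z=0) = P(X,Y=0)
- P(X,Z=1) = P(X,Y=1) + P(X,Y=2) + P(X,Y=3)

I(X;Z) = I(X;f(Y)) = 0.0099 dits

Verification: 0.0396 ≥ 0.0099 ✓

Information cannot be created by processing; the function f can only lose information about X.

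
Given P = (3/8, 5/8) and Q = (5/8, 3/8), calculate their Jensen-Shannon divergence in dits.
0.0137 dits

Jensen-Shannon divergence is:
JSD(P||Q) = 0.5 × D_KL(P||M) + 0.5 × D_KL(Q||M)
where M = 0.5 × (P + Q) is the mixture distribution.

M = 0.5 × (3/8, 5/8) + 0.5 × (5/8, 3/8) = (1/2, 1/2)

D_KL(P||M) = 0.0137 dits
D_KL(Q||M) = 0.0137 dits

JSD(P||Q) = 0.5 × 0.0137 + 0.5 × 0.0137 = 0.0137 dits

Unlike KL divergence, JSD is symmetric and bounded: 0 ≤ JSD ≤ log(2).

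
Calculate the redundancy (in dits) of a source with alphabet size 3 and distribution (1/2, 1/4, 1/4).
0.0256 dits

Redundancy measures how far a source is from maximum entropy:
R = H_max - H(X)

Maximum entropy for 3 symbols: H_max = log_10(3) = 0.4771 dits
Actual entropy: H(X) = 0.4515 dits
Redundancy: R = 0.4771 - 0.4515 = 0.0256 dits

This redundancy represents potential for compression: the source could be compressed by 0.0256 dits per symbol.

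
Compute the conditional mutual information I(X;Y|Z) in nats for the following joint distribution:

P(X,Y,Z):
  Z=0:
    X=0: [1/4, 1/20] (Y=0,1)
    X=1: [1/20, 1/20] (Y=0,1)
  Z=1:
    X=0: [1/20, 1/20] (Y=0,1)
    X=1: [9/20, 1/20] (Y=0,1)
0.0589 nats

Conditional mutual information: I(X;Y|Z) = H(X|Z) + H(Y|Z) - H(X,Y|Z)

H(Z) = 0.6730
H(X,Z) = 1.1683 → H(X|Z) = 0.4953
H(Y,Z) = 1.1683 → H(Y|Z) = 0.4953
H(X,Y,Z) = 1.6046 → H(X,Y|Z) = 0.9316

I(X;Y|Z) = 0.4953 + 0.4953 - 0.9316 = 0.0589 nats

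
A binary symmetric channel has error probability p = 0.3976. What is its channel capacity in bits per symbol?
0.0305 bits

For a binary symmetric channel (BSC) with error probability p:
Capacity C = 1 - H(p) bits per symbol

where H(p) = -p log₂(p) - (1-p) log₂(1-p) is the binary entropy function.

H(0.3976) = 0.9695 bits
C = 1 - 0.9695 = 0.0305 bits per symbol

This means we can reliably transmit up to 0.0305 bits of information per channel use.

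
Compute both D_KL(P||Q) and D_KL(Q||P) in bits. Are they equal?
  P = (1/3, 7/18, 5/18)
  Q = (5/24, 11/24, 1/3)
D_KL(P||Q) = 0.0608, D_KL(Q||P) = 0.0551

KL divergence is not symmetric: D_KL(P||Q) ≠ D_KL(Q||P) in general.

D_KL(P||Q) = 0.0608 bits
D_KL(Q||P) = 0.0551 bits

No, they are not equal!

This asymmetry is why KL divergence is not a true distance metric.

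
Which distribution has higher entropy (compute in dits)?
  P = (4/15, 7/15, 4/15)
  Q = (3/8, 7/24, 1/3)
Q

Computing entropies in dits:
H(P) = 0.4606
H(Q) = 0.4749

Distribution Q has higher entropy.

Intuition: The distribution closer to uniform (more spread out) has higher entropy.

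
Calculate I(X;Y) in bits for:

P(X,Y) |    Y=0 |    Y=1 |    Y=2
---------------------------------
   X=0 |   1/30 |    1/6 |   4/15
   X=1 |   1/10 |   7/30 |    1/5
0.0369 bits

Mutual information: I(X;Y) = H(X) + H(Y) - H(X,Y)

Marginals:
P(X) = (7/15, 8/15), H(X) = 0.9968 bits
P(Y) = (2/15, 2/5, 7/15), H(Y) = 1.4295 bits

Joint entropy: H(X,Y) = 2.3894 bits

I(X;Y) = 0.9968 + 1.4295 - 2.3894 = 0.0369 bits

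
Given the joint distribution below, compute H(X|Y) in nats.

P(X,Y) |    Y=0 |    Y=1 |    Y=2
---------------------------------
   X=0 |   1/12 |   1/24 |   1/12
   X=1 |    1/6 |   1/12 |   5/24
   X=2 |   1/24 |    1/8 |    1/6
1.0065 nats

Using the chain rule: H(X|Y) = H(X,Y) - H(Y)

First, compute H(X,Y) = 2.0700 nats

Marginal P(Y) = (7/24, 1/4, 11/24)
H(Y) = 1.0635 nats

H(X|Y) = H(X,Y) - H(Y) = 2.0700 - 1.0635 = 1.0065 nats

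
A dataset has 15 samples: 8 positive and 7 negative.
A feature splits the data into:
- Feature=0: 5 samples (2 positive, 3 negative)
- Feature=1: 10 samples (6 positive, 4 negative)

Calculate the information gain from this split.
0.0258 bits

Information Gain = H(Y) - H(Y|Feature)

Before split:
P(positive) = 8/15 = 0.5333
H(Y) = 0.9968 bits

After split:
Feature=0: H = 0.9710 bits (weight = 5/15)
Feature=1: H = 0.9710 bits (weight = 10/15)
H(Y|Feature) = (5/15)×0.9710 + (10/15)×0.9710 = 0.9710 bits

Information Gain = 0.9968 - 0.9710 = 0.0258 bits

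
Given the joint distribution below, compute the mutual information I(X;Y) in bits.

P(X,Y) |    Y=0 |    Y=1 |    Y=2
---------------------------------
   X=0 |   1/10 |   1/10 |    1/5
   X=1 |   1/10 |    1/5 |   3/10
0.0100 bits

Mutual information: I(X;Y) = H(X) + H(Y) - H(X,Y)

Marginals:
P(X) = (2/5, 3/5), H(X) = 0.9710 bits
P(Y) = (1/5, 3/10, 1/2), H(Y) = 1.4855 bits

Joint entropy: H(X,Y) = 2.4464 bits

I(X;Y) = 0.9710 + 1.4855 - 2.4464 = 0.0100 bits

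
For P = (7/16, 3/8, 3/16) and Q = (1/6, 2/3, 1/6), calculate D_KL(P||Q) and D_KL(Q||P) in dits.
D_KL(P||Q) = 0.0993, D_KL(Q||P) = 0.0882

KL divergence is not symmetric: D_KL(P||Q) ≠ D_KL(Q||P) in general.

D_KL(P||Q) = 0.0993 dits
D_KL(Q||P) = 0.0882 dits

No, they are not equal!

This asymmetry is why KL divergence is not a true distance metric.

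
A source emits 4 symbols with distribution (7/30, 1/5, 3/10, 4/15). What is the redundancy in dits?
0.0049 dits

Redundancy measures how far a source is from maximum entropy:
R = H_max - H(X)

Maximum entropy for 4 symbols: H_max = log_10(4) = 0.6021 dits
Actual entropy: H(X) = 0.5972 dits
Redundancy: R = 0.6021 - 0.5972 = 0.0049 dits

This redundancy represents potential for compression: the source could be compressed by 0.0049 dits per symbol.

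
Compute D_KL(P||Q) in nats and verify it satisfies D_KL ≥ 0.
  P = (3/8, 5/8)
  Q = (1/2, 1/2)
0.0316 nats

KL divergence satisfies the Gibbs inequality: D_KL(P||Q) ≥ 0 for all distributions P, Q.

D_KL(P||Q) = Σ p(x) log(p(x)/q(x))
Term by term:
  x=0: 3/8 × log_e[(3/8)/(1/2)] = -0.1079
  x=1: 5/8 × log_e[(5/8)/(1/2)] = 0.1395
D_KL(P||Q) = 0.0316 nats

D_KL(P||Q) = 0.0316 ≥ 0 ✓

This non-negativity is a fundamental property: relative entropy cannot be negative because it measures how different Q is from P.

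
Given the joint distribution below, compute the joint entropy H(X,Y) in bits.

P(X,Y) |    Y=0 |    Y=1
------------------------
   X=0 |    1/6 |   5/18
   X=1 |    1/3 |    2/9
1.9547 bits

Joint entropy is H(X,Y) = -Σ_{x,y} p(x,y) log p(x,y).

Summing over all non-zero entries:
H(X,Y) = -[1/6·log_2(1/6) + 5/18·log_2(5/18) + 1/3·log_2(1/3) + 2/9·log_2(2/9)]
H(X,Y) = 1.9547 bits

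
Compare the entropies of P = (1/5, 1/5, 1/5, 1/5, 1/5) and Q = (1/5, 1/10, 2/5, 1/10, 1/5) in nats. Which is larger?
P

Computing entropies in nats:
H(P) = 1.6094
H(Q) = 1.4708

Distribution P has higher entropy.

Intuition: The distribution closer to uniform (more spread out) has higher entropy.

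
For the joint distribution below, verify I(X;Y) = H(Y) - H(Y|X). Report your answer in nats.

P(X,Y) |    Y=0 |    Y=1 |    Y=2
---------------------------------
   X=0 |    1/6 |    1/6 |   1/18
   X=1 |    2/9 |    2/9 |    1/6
I(X;Y) = 0.0121 nats

Mutual information has multiple equivalent forms:
- I(X;Y) = H(X) - H(X|Y)
- I(X;Y) = H(Y) - H(Y|X)
- I(X;Y) = H(X) + H(Y) - H(X,Y)

Computing all quantities:
H(X) = 0.6682, H(Y) = 1.0688, H(X,Y) = 1.7249
H(X|Y) = 0.6561, H(Y|X) = 1.0567

Verification:
H(X) - H(X|Y) = 0.6682 - 0.6561 = 0.0121
H(Y) - H(Y|X) = 1.0688 - 1.0567 = 0.0121
H(X) + H(Y) - H(X,Y) = 0.6682 + 1.0688 - 1.7249 = 0.0121

All forms give I(X;Y) = 0.0121 nats. ✓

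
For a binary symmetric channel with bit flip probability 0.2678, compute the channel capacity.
0.1617 bits

For a binary symmetric channel (BSC) with error probability p:
Capacity C = 1 - H(p) bits per symbol

where H(p) = -p log₂(p) - (1-p) log₂(1-p) is the binary entropy function.

H(0.2678) = 0.8383 bits
C = 1 - 0.8383 = 0.1617 bits per symbol

This means we can reliably transmit up to 0.1617 bits of information per channel use.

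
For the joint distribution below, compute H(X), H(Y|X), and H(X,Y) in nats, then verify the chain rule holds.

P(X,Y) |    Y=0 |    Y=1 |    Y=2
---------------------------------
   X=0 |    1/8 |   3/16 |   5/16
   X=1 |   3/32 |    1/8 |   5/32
H(X,Y) = 1.7092, H(X) = 0.6616, H(Y|X) = 1.0476 (all in nats)

Chain rule: H(X,Y) = H(X) + H(Y|X)

Left side — joint entropy directly:
H(X,Y) = -Σ p(x,y) log p(x,y) = 1.7092 nats

Right side — compute H(Y|X) from the conditional distributions:
P(X) = (5/8, 3/8), so H(X) = 0.6616 nats
H(Y|X) = Σ_x P(X=x) · H(Y|X=x):
  P(Y|X=0) = (1/5, 3/10, 1/2), H(Y|X=0) = 1.0297, weight P(X=0) = 5/8
  P(Y|X=1) = (1/4, 1/3, 5/12), H(Y|X=1) = 1.0776, weight P(X=1) = 3/8
H(Y|X) = 1.0476 nats

H(X) + H(Y|X) = 0.6616 + 1.0476 = 1.7092 nats

Both sides equal 1.7092 nats. ✓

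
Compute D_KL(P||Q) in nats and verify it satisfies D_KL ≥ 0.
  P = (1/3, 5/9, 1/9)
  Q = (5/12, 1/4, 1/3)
0.2472 nats

KL divergence satisfies the Gibbs inequality: D_KL(P||Q) ≥ 0 for all distributions P, Q.

D_KL(P||Q) = Σ p(x) log(p(x)/q(x))
Term by term:
  x=0: 1/3 × log_e[(1/3)/(5/12)] = -0.0744
  x=1: 5/9 × log_e[(5/9)/(1/4)] = 0.4436
  x=2: 1/9 × log_e[(1/9)/(1/3)] = -0.1221
D_KL(P||Q) = 0.2472 nats

D_KL(P||Q) = 0.2472 ≥ 0 ✓

This non-negativity is a fundamental property: relative entropy cannot be negative because it measures how different Q is from P.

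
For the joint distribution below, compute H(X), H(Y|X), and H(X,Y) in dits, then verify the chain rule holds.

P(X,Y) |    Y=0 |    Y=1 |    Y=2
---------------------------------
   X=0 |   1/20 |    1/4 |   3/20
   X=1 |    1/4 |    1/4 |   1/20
H(X,Y) = 0.7052, H(X) = 0.2989, H(Y|X) = 0.4064 (all in dits)

Chain rule: H(X,Y) = H(X) + H(Y|X)

Left side — joint entropy directly:
H(X,Y) = -Σ p(x,y) log p(x,y) = 0.7052 dits

Right side — compute H(Y|X) from the conditional distributions:
P(X) = (9/20, 11/20), so H(X) = 0.2989 dits
H(Y|X) = Σ_x P(X=x) · H(Y|X=x):
  P(Y|X=0) = (1/9, 5/9, 1/3), H(Y|X=0) = 0.4069, weight P(X=0) = 9/20
  P(Y|X=1) = (5/11, 5/11, 1/11), H(Y|X=1) = 0.4060, weight P(X=1) = 11/20
H(Y|X) = 0.4064 dits

H(X) + H(Y|X) = 0.2989 + 0.4064 = 0.7052 dits

Both sides equal 0.7052 dits. ✓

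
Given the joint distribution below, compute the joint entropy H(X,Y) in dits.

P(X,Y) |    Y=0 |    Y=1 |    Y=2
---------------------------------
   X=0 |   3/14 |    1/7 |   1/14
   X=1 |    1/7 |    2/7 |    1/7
0.7429 dits

Joint entropy is H(X,Y) = -Σ_{x,y} p(x,y) log p(x,y).

Summing over all non-zero entries:
H(X,Y) = -[3/14·log_10(3/14) + 1/7·log_10(1/7) + 1/14·log_10(1/14) + 1/7·log_10(1/7) + 2/7·log_10(2/7) + 1/7·log_10(1/7)]
H(X,Y) = 0.7429 dits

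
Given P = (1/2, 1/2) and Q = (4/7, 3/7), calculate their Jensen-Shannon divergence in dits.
0.0011 dits

Jensen-Shannon divergence is:
JSD(P||Q) = 0.5 × D_KL(P||M) + 0.5 × D_KL(Q||M)
where M = 0.5 × (P + Q) is the mixture distribution.

M = 0.5 × (1/2, 1/2) + 0.5 × (4/7, 3/7) = (15/28, 13/28)

D_KL(P||M) = 0.0011 dits
D_KL(Q||M) = 0.0011 dits

JSD(P||Q) = 0.5 × 0.0011 + 0.5 × 0.0011 = 0.0011 dits

Unlike KL divergence, JSD is symmetric and bounded: 0 ≤ JSD ≤ log(2).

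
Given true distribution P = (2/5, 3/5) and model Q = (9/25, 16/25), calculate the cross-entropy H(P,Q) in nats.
0.6764 nats

Cross-entropy: H(P,Q) = -Σ p(x) log q(x)

Alternatively: H(P,Q) = H(P) + D_KL(P||Q)
H(P) = 0.6730 nats
D_KL(P||Q) = 0.0034 nats

H(P,Q) = 0.6730 + 0.0034 = 0.6764 nats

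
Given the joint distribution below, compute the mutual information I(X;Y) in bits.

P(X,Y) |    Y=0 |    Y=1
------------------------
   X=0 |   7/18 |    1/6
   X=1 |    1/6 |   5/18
0.0773 bits

Mutual information: I(X;Y) = H(X) + H(Y) - H(X,Y)

Marginals:
P(X) = (5/9, 4/9), H(X) = 0.9911 bits
P(Y) = (5/9, 4/9), H(Y) = 0.9911 bits

Joint entropy: H(X,Y) = 1.9049 bits

I(X;Y) = 0.9911 + 0.9911 - 1.9049 = 0.0773 bits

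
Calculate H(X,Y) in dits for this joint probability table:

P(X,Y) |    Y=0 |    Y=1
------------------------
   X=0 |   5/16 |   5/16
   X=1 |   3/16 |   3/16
0.5883 dits

Joint entropy is H(X,Y) = -Σ_{x,y} p(x,y) log p(x,y).

Summing over all non-zero entries:
H(X,Y) = -[5/16·log_10(5/16) + 5/16·log_10(5/16) + 3/16·log_10(3/16) + 3/16·log_10(3/16)]
H(X,Y) = 0.5883 dits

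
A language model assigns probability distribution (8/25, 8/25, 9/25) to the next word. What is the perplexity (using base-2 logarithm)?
2.9953

Perplexity is 2^H (or exp(H) for natural log).

First, H = -Σ p log p = 1.5827 bits
Perplexity = 2^1.5827 = 2.9953

Interpretation: The model's uncertainty is equivalent to choosing uniformly among 3.0 options.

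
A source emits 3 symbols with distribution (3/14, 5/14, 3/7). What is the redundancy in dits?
0.0164 dits

Redundancy measures how far a source is from maximum entropy:
R = H_max - H(X)

Maximum entropy for 3 symbols: H_max = log_10(3) = 0.4771 dits
Actual entropy: H(X) = 0.4608 dits
Redundancy: R = 0.4771 - 0.4608 = 0.0164 dits

This redundancy represents potential for compression: the source could be compressed by 0.0164 dits per symbol.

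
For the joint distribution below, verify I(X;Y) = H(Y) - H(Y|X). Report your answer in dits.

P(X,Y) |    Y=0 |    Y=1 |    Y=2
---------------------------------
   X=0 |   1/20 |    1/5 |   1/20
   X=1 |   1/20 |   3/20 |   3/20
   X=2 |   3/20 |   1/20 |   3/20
I(X;Y) = 0.0509 dits

Mutual information has multiple equivalent forms:
- I(X;Y) = H(X) - H(X|Y)
- I(X;Y) = H(Y) - H(Y|X)
- I(X;Y) = H(X) + H(Y) - H(X,Y)

Computing all quantities:
H(X) = 0.4760, H(Y) = 0.4693, H(X,Y) = 0.8943
H(X|Y) = 0.4251, H(Y|X) = 0.4183

Verification:
H(X) - H(X|Y) = 0.4760 - 0.4251 = 0.0509
H(Y) - H(Y|X) = 0.4693 - 0.4183 = 0.0509
H(X) + H(Y) - H(X,Y) = 0.4760 + 0.4693 - 0.8943 = 0.0509

All forms give I(X;Y) = 0.0509 dits. ✓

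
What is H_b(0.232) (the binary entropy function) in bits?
0.7815 bits

The binary entropy function is:
H(p) = -p log(p) - (1-p) log(1-p)

H(0.232) = -0.232 × log_2(0.232) - 0.768 × log_2(0.768)
H(0.232) = 0.7815 bits

Note: Binary entropy is maximized at p=0.5 (H=1 bit) and minimized at p=0 or p=1 (H=0).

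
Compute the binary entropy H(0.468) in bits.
0.9970 bits

The binary entropy function is:
H(p) = -p log(p) - (1-p) log(1-p)

H(0.468) = -0.468 × log_2(0.468) - 0.532 × log_2(0.532)
H(0.468) = 0.9970 bits

Note: Binary entropy is maximized at p=0.5 (H=1 bit) and minimized at p=0 or p=1 (H=0).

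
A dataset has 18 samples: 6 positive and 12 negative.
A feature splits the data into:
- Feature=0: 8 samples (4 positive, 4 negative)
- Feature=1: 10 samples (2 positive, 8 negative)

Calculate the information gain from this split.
0.0728 bits

Information Gain = H(Y) - H(Y|Feature)

Before split:
P(positive) = 6/18 = 0.3333
H(Y) = 0.9183 bits

After split:
Feature=0: H = 1.0000 bits (weight = 8/18)
Feature=1: H = 0.7219 bits (weight = 10/18)
H(Y|Feature) = (8/18)×1.0000 + (10/18)×0.7219 = 0.8455 bits

Information Gain = 0.9183 - 0.8455 = 0.0728 bits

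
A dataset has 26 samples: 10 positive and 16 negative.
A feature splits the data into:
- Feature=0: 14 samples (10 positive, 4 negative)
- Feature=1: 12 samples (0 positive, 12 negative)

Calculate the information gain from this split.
0.4965 bits

Information Gain = H(Y) - H(Y|Feature)

Before split:
P(positive) = 10/26 = 0.3846
H(Y) = 0.9612 bits

After split:
Feature=0: H = 0.8631 bits (weight = 14/26)
Feature=1: H = 0.0000 bits (weight = 12/26)
H(Y|Feature) = (14/26)×0.8631 + (12/26)×0.0000 = 0.4648 bits

Information Gain = 0.9612 - 0.4648 = 0.4965 bits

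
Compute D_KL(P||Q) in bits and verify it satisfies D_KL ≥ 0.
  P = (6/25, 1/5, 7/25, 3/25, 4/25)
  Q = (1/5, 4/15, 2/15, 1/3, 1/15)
0.3050 bits

KL divergence satisfies the Gibbs inequality: D_KL(P||Q) ≥ 0 for all distributions P, Q.

D_KL(P||Q) = Σ p(x) log(p(x)/q(x))
Term by term:
  x=0: 6/25 × log_2[(6/25)/(1/5)] = 0.0631
  x=1: 1/5 × log_2[(1/5)/(4/15)] = -0.0830
  x=2: 7/25 × log_2[(7/25)/(2/15)] = 0.2997
  x=3: 3/25 × log_2[(3/25)/(1/3)] = -0.1769
  x=4: 4/25 × log_2[(4/25)/(1/15)] = 0.2021
D_KL(P||Q) = 0.3050 bits

D_KL(P||Q) = 0.3050 ≥ 0 ✓

This non-negativity is a fundamental property: relative entropy cannot be negative because it measures how different Q is from P.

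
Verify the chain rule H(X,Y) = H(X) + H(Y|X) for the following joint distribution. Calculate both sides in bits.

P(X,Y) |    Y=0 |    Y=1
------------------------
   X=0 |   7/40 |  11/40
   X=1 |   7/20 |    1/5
H(X,Y) = 1.9467, H(X) = 0.9928, H(Y|X) = 0.9539 (all in bits)

Chain rule: H(X,Y) = H(X) + H(Y|X)

Left side — joint entropy directly:
H(X,Y) = -Σ p(x,y) log p(x,y) = 1.9467 bits

Right side — compute H(Y|X) from the conditional distributions:
P(X) = (9/20, 11/20), so H(X) = 0.9928 bits
H(Y|X) = Σ_x P(X=x) · H(Y|X=x):
  P(Y|X=0) = (7/18, 11/18), H(Y|X=0) = 0.9641, weight P(X=0) = 9/20
  P(Y|X=1) = (7/11, 4/11), H(Y|X=1) = 0.9457, weight P(X=1) = 11/20
H(Y|X) = 0.9539 bits

H(X) + H(Y|X) = 0.9928 + 0.9539 = 1.9467 bits

Both sides equal 1.9467 bits. ✓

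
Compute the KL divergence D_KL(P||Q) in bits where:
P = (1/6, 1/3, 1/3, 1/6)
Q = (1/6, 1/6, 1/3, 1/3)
0.1667 bits

KL divergence: D_KL(P||Q) = Σ p(x) log(p(x)/q(x))

Computing term by term:
  x=0: 1/6 × log_2[(1/6)/(1/6)] = 1/6 × 0.0000 = 0.0000
  x=1: 1/3 × log_2[(1/3)/(1/6)] = 1/3 × 1.0000 = 0.3333
  x=2: 1/3 × log_2[(1/3)/(1/3)] = 1/3 × 0.0000 = 0.0000
  x=3: 1/6 × log_2[(1/6)/(1/3)] = 1/6 × -1.0000 = -0.1667

D_KL(P||Q) = 0.1667 bits

Note: KL divergence is always non-negative and equals 0 iff P = Q.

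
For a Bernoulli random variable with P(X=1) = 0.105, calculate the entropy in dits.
0.1459 dits

The binary entropy function is:
H(p) = -p log(p) - (1-p) log(1-p)

H(0.105) = -0.105 × log_10(0.105) - 0.895 × log_10(0.895)
H(0.105) = 0.1459 dits

Note: Binary entropy is maximized at p=0.5 (H=1 bit) and minimized at p=0 or p=1 (H=0).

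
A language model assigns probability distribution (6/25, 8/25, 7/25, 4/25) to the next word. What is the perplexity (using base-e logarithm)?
3.8836

Perplexity is e^H (or exp(H) for natural log).

First, H = -Σ p log p = 1.3568 nats
Perplexity = e^1.3568 = 3.8836

Interpretation: The model's uncertainty is equivalent to choosing uniformly among 3.9 options.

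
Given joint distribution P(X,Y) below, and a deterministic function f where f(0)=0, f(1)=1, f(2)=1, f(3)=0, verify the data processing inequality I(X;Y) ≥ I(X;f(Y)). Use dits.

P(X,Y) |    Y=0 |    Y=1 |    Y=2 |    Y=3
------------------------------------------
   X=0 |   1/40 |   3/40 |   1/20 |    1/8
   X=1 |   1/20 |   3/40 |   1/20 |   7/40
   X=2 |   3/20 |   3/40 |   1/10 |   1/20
I(X;Y) = 0.0421, I(X;f(Y)) = 0.0022, inequality holds: 0.0421 ≥ 0.0022

Data Processing Inequality: For any Markov chain X → Y → Z, we have I(X;Y) ≥ I(X;Z).

Here Z = f(Y) is a deterministic function of Y, forming X → Y → Z.

Original I(X;Y) = 0.0421 dits

After applying f:
P(X,Z) where Z=f(Y):
- P(X,Z=0) = P(X,Y=0) + P(X,Y=3)
- P(X,Z=1) = P(X,Y=1) + P(X,Y=2)

I(X;Z) = I(X;f(Y)) = 0.0022 dits

Verification: 0.0421 ≥ 0.0022 ✓

Information cannot be created by processing; the function f can only lose information about X.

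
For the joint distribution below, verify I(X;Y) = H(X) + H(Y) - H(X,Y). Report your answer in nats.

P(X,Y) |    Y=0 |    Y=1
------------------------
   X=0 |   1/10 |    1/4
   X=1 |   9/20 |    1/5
I(X;Y) = 0.0775 nats

Mutual information has multiple equivalent forms:
- I(X;Y) = H(X) - H(X|Y)
- I(X;Y) = H(Y) - H(Y|X)
- I(X;Y) = H(X) + H(Y) - H(X,Y)

Computing all quantities:
H(X) = 0.6474, H(Y) = 0.6881, H(X,Y) = 1.2580
H(X|Y) = 0.5699, H(Y|X) = 0.6106

Verification:
H(X) - H(X|Y) = 0.6474 - 0.5699 = 0.0775
H(Y) - H(Y|X) = 0.6881 - 0.6106 = 0.0775
H(X) + H(Y) - H(X,Y) = 0.6474 + 0.6881 - 1.2580 = 0.0775

All forms give I(X;Y) = 0.0775 nats. ✓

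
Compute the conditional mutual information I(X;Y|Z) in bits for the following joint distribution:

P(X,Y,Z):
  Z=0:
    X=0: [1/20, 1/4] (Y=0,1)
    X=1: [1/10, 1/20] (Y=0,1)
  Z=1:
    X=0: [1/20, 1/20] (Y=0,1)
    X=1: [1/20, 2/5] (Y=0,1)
0.1302 bits

Conditional mutual information: I(X;Y|Z) = H(X|Z) + H(Y|Z) - H(X,Y|Z)

H(Z) = 0.9928
H(X,Z) = 1.7822 → H(X|Z) = 0.7895
H(Y,Z) = 1.7822 → H(Y|Z) = 0.7895
H(X,Y,Z) = 2.4414 → H(X,Y|Z) = 1.4487

I(X;Y|Z) = 0.7895 + 0.7895 - 1.4487 = 0.1302 bits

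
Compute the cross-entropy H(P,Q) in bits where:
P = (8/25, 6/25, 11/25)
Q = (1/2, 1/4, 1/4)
1.6800 bits

Cross-entropy: H(P,Q) = -Σ p(x) log q(x)

Alternatively: H(P,Q) = H(P) + D_KL(P||Q)
H(P) = 1.5413 bits
D_KL(P||Q) = 0.1387 bits

H(P,Q) = 1.5413 + 0.1387 = 1.6800 bits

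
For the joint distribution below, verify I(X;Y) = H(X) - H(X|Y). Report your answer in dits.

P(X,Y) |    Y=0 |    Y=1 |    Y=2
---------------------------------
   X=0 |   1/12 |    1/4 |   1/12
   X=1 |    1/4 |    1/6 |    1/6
I(X;Y) = 0.0227 dits

Mutual information has multiple equivalent forms:
- I(X;Y) = H(X) - H(X|Y)
- I(X;Y) = H(Y) - H(Y|X)
- I(X;Y) = H(X) + H(Y) - H(X,Y)

Computing all quantities:
H(X) = 0.2950, H(Y) = 0.4680, H(X,Y) = 0.7403
H(X|Y) = 0.2723, H(Y|X) = 0.4453

Verification:
H(X) - H(X|Y) = 0.2950 - 0.2723 = 0.0227
H(Y) - H(Y|X) = 0.4680 - 0.4453 = 0.0227
H(X) + H(Y) - H(X,Y) = 0.2950 + 0.4680 - 0.7403 = 0.0227

All forms give I(X;Y) = 0.0227 dits. ✓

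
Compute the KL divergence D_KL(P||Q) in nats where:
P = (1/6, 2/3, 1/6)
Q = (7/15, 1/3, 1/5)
0.2601 nats

KL divergence: D_KL(P||Q) = Σ p(x) log(p(x)/q(x))

Computing term by term:
  x=0: 1/6 × log_e[(1/6)/(7/15)] = 1/6 × -1.0296 = -0.1716
  x=1: 2/3 × log_e[(2/3)/(1/3)] = 2/3 × 0.6931 = 0.4621
  x=2: 1/6 × log_e[(1/6)/(1/5)] = 1/6 × -0.1823 = -0.0304

D_KL(P||Q) = 0.2601 nats

Note: KL divergence is always non-negative and equals 0 iff P = Q.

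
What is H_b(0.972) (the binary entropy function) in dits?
0.0555 dits

The binary entropy function is:
H(p) = -p log(p) - (1-p) log(1-p)

H(0.972) = -0.972 × log_10(0.972) - 0.028 × log_10(0.028)
H(0.972) = 0.0555 dits

Note: Binary entropy is maximized at p=0.5 (H=1 bit) and minimized at p=0 or p=1 (H=0).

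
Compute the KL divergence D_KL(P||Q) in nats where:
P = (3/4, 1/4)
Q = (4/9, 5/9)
0.1928 nats

KL divergence: D_KL(P||Q) = Σ p(x) log(p(x)/q(x))

Computing term by term:
  x=0: 3/4 × log_e[(3/4)/(4/9)] = 3/4 × 0.5232 = 0.3924
  x=1: 1/4 × log_e[(1/4)/(5/9)] = 1/4 × -0.7985 = -0.1996

D_KL(P||Q) = 0.1928 nats

Note: KL divergence is always non-negative and equals 0 iff P = Q.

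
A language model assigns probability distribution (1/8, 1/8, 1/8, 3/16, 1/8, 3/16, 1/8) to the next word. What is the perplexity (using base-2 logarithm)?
6.8716

Perplexity is 2^H (or exp(H) for natural log).

First, H = -Σ p log p = 2.7806 bits
Perplexity = 2^2.7806 = 6.8716

Interpretation: The model's uncertainty is equivalent to choosing uniformly among 6.9 options.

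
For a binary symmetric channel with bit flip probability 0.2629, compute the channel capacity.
0.1689 bits

For a binary symmetric channel (BSC) with error probability p:
Capacity C = 1 - H(p) bits per symbol

where H(p) = -p log₂(p) - (1-p) log₂(1-p) is the binary entropy function.

H(0.2629) = 0.8311 bits
C = 1 - 0.8311 = 0.1689 bits per symbol

This means we can reliably transmit up to 0.1689 bits of information per channel use.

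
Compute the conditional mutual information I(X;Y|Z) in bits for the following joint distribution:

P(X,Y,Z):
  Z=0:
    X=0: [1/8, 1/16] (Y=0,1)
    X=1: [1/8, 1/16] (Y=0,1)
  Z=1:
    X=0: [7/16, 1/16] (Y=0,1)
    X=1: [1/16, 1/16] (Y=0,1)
0.0544 bits

Conditional mutual information: I(X;Y|Z) = H(X|Z) + H(Y|Z) - H(X,Y|Z)

H(Z) = 0.9544
H(X,Z) = 1.7806 → H(X|Z) = 0.8262
H(Y,Z) = 1.7500 → H(Y|Z) = 0.7956
H(X,Y,Z) = 2.5218 → H(X,Y|Z) = 1.5673

I(X;Y|Z) = 0.8262 + 0.7956 - 1.5673 = 0.0544 bits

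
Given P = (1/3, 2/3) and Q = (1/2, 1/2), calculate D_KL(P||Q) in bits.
0.0817 bits

KL divergence: D_KL(P||Q) = Σ p(x) log(p(x)/q(x))

Computing term by term:
  x=0: 1/3 × log_2[(1/3)/(1/2)] = 1/3 × -0.5850 = -0.1950
  x=1: 2/3 × log_2[(2/3)/(1/2)] = 2/3 × 0.4150 = 0.2767

D_KL(P||Q) = 0.0817 bits

Note: KL divergence is always non-negative and equals 0 iff P = Q.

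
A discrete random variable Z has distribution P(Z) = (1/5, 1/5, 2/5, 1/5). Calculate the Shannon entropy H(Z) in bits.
1.9219 bits

Shannon entropy is H(X) = -Σ p(x) log p(x).

For P = (1/5, 1/5, 2/5, 1/5):
H = -1/5 × log_2(1/5) -1/5 × log_2(1/5) -2/5 × log_2(2/5) -1/5 × log_2(1/5)
H = 1.9219 bits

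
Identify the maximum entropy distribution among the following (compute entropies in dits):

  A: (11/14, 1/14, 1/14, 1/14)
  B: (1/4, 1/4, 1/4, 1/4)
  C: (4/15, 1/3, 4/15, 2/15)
B

For a discrete distribution over n outcomes, entropy is maximized by the uniform distribution.

Computing entropies:
H(A) = 0.3279 dits
H(B) = 0.6021 dits
H(C) = 0.5819 dits

The uniform distribution (where all probabilities equal 1/4) achieves the maximum entropy of log_10(4) = 0.6021 dits.

Distribution B has the highest entropy.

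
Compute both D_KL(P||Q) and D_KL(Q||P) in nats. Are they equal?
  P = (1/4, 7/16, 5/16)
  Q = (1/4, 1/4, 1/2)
D_KL(P||Q) = 0.0980, D_KL(Q||P) = 0.0951

KL divergence is not symmetric: D_KL(P||Q) ≠ D_KL(Q||P) in general.

D_KL(P||Q) = 0.0980 nats
D_KL(Q||P) = 0.0951 nats

No, they are not equal!

This asymmetry is why KL divergence is not a true distance metric.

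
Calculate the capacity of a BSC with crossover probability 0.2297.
0.2225 bits

For a binary symmetric channel (BSC) with error probability p:
Capacity C = 1 - H(p) bits per symbol

where H(p) = -p log₂(p) - (1-p) log₂(1-p) is the binary entropy function.

H(0.2297) = 0.7775 bits
C = 1 - 0.7775 = 0.2225 bits per symbol

This means we can reliably transmit up to 0.2225 bits of information per channel use.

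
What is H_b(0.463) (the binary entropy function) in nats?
0.6904 nats

The binary entropy function is:
H(p) = -p log(p) - (1-p) log(1-p)

H(0.463) = -0.463 × log_e(0.463) - 0.537 × log_e(0.537)
H(0.463) = 0.6904 nats

Note: Binary entropy is maximized at p=0.5 (H=1 bit) and minimized at p=0 or p=1 (H=0).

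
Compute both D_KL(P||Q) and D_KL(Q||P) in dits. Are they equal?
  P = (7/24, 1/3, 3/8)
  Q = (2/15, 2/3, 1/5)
D_KL(P||Q) = 0.1012, D_KL(Q||P) = 0.1008

KL divergence is not symmetric: D_KL(P||Q) ≠ D_KL(Q||P) in general.

D_KL(P||Q) = 0.1012 dits
D_KL(Q||P) = 0.1008 dits

No, they are not equal!

This asymmetry is why KL divergence is not a true distance metric.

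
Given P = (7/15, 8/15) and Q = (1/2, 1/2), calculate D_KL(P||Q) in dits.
0.0010 dits

KL divergence: D_KL(P||Q) = Σ p(x) log(p(x)/q(x))

Computing term by term:
  x=0: 7/15 × log_10[(7/15)/(1/2)] = 7/15 × -0.0300 = -0.0140
  x=1: 8/15 × log_10[(8/15)/(1/2)] = 8/15 × 0.0280 = 0.0149

D_KL(P||Q) = 0.0010 dits

Note: KL divergence is always non-negative and equals 0 iff P = Q.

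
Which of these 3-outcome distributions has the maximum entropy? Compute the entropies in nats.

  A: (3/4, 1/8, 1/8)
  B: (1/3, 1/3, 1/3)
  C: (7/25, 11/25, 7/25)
B

For a discrete distribution over n outcomes, entropy is maximized by the uniform distribution.

Computing entropies:
H(A) = 0.7356 nats
H(B) = 1.0986 nats
H(C) = 1.0741 nats

The uniform distribution (where all probabilities equal 1/3) achieves the maximum entropy of log_e(3) = 1.0986 nats.

Distribution B has the highest entropy.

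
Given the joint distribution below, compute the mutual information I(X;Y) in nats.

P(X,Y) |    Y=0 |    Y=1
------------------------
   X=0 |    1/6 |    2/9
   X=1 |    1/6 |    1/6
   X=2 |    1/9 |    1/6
0.0034 nats

Mutual information: I(X;Y) = H(X) + H(Y) - H(X,Y)

Marginals:
P(X) = (7/18, 1/3, 5/18), H(X) = 1.0893 nats
P(Y) = (4/9, 5/9), H(Y) = 0.6870 nats

Joint entropy: H(X,Y) = 1.7729 nats

I(X;Y) = 1.0893 + 0.6870 - 1.7729 = 0.0034 nats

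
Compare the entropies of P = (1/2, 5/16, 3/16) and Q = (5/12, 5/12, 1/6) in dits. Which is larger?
Q

Computing entropies in dits:
H(P) = 0.4447
H(Q) = 0.4465

Distribution Q has higher entropy.

Intuition: The distribution closer to uniform (more spread out) has higher entropy.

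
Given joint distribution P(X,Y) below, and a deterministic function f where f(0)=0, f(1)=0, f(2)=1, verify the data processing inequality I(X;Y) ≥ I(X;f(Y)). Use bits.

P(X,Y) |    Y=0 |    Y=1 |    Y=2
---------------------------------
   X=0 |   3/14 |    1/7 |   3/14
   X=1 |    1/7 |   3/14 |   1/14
I(X;Y) = 0.0599, I(X;f(Y)) = 0.0391, inequality holds: 0.0599 ≥ 0.0391

Data Processing Inequality: For any Markov chain X → Y → Z, we have I(X;Y) ≥ I(X;Z).

Here Z = f(Y) is a deterministic function of Y, forming X → Y → Z.

Original I(X;Y) = 0.0599 bits

After applying f:
P(X,Z) where Z=f(Y):
- P(X,Z=0) = P(X,Y=0) + P(X,Y=1)
- P(X,Z=1) = P(X,Y=2)

I(X;Z) = I(X;f(Y)) = 0.0391 bits

Verification: 0.0599 ≥ 0.0391 ✓

Information cannot be created by processing; the function f can only lose information about X.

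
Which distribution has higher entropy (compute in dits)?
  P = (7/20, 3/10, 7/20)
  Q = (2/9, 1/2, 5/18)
P

Computing entropies in dits:
H(P) = 0.4760
H(Q) = 0.4502

Distribution P has higher entropy.

Intuition: The distribution closer to uniform (more spread out) has higher entropy.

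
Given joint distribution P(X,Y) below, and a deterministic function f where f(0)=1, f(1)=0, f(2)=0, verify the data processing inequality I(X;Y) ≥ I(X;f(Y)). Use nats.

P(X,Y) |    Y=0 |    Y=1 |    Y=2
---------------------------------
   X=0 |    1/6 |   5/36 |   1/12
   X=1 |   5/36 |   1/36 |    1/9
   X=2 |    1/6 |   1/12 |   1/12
I(X;Y) = 0.0355, I(X;f(Y)) = 0.0024, inequality holds: 0.0355 ≥ 0.0024

Data Processing Inequality: For any Markov chain X → Y → Z, we have I(X;Y) ≥ I(X;Z).

Here Z = f(Y) is a deterministic function of Y, forming X → Y → Z.

Original I(X;Y) = 0.0355 nats

After applying f:
P(X,Z) where Z=f(Y):
- P(X,Z=0) = P(X,Y=1) + P(X,Y=2)
- P(X,Z=1) = P(X,Y=0)

I(X;Z) = I(X;f(Y)) = 0.0024 nats

Verification: 0.0355 ≥ 0.0024 ✓

Information cannot be created by processing; the function f can only lose information about X.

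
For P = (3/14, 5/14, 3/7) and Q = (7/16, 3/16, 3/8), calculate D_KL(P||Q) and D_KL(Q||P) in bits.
D_KL(P||Q) = 0.1939, D_KL(Q||P) = 0.2040

KL divergence is not symmetric: D_KL(P||Q) ≠ D_KL(Q||P) in general.

D_KL(P||Q) = 0.1939 bits
D_KL(Q||P) = 0.2040 bits

No, they are not equal!

This asymmetry is why KL divergence is not a true distance metric.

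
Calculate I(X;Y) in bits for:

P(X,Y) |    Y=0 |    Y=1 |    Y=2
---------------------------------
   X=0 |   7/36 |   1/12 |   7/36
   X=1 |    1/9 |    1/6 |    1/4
0.0398 bits

Mutual information: I(X;Y) = H(X) + H(Y) - H(X,Y)

Marginals:
P(X) = (17/36, 19/36), H(X) = 0.9978 bits
P(Y) = (11/36, 1/4, 4/9), H(Y) = 1.5426 bits

Joint entropy: H(X,Y) = 2.5006 bits

I(X;Y) = 0.9978 + 1.5426 - 2.5006 = 0.0398 bits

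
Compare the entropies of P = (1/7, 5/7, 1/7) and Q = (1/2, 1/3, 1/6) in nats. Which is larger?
Q

Computing entropies in nats:
H(P) = 0.7963
H(Q) = 1.0114

Distribution Q has higher entropy.

Intuition: The distribution closer to uniform (more spread out) has higher entropy.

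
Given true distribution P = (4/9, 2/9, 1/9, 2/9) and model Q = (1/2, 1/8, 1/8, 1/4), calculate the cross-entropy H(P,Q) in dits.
0.5686 dits

Cross-entropy: H(P,Q) = -Σ p(x) log q(x)

Alternatively: H(P,Q) = H(P) + D_KL(P||Q)
H(P) = 0.5529 dits
D_KL(P||Q) = 0.0157 dits

H(P,Q) = 0.5529 + 0.0157 = 0.5686 dits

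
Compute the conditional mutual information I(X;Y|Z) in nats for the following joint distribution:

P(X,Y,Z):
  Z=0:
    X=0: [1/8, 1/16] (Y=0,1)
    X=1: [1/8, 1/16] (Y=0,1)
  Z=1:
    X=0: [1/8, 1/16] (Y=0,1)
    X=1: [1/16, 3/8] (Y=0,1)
0.0830 nats

Conditional mutual information: I(X;Y|Z) = H(X|Z) + H(Y|Z) - H(X,Y|Z)

H(Z) = 0.6616
H(X,Z) = 1.3033 → H(X|Z) = 0.6417
H(Y,Z) = 1.2820 → H(Y|Z) = 0.6205
H(X,Y,Z) = 1.8407 → H(X,Y|Z) = 1.1792

I(X;Y|Z) = 0.6417 + 0.6205 - 1.1792 = 0.0830 nats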